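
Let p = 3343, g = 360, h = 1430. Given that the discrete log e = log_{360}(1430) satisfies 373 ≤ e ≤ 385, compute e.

Compute 360^373 mod 3343 = 1155, then multiply by 360 repeatedly:
  360^373=1155  360^374=1268  360^375=1832  360^376=949  360^377=654
  360^378=1430
Found 1430 at exponent 378.

378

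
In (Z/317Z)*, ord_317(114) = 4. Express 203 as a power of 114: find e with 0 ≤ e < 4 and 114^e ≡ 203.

3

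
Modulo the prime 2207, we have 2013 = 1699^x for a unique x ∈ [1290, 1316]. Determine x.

Compute 1699^1290 mod 2207 = 1293, then multiply by 1699 repeatedly:
  1699^1290=1293  1699^1291=842  1699^1292=422  1699^1293=1910  1699^1294=800
  1699^1295=1895  1699^1296=1799  1699^1297=2013
Found 2013 at exponent 1297.

1297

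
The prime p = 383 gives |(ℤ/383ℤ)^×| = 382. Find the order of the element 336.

191

The order of 336 must divide p − 1 = 382 = 2 · 191.
Divisors: 1, 2, 191, 382.
Check each in increasing order: 336^1 ≡ 336;  336^2 ≡ 294;  336^191 ≡ 1.
Smallest exponent giving 1 is 191.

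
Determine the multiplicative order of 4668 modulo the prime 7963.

The order of 4668 must divide p − 1 = 7962 = 2 · 3 · 1327.
Divisors: 1, 2, 3, 6, 1327, 2654, 3981, 7962.
Check each in increasing order: 4668^1 ≡ 4668;  4668^2 ≡ 3456;  4668^3 ≡ 7533;  4668^6 ≡ 1751;  4668^1327 ≡ 7962;  4668^2654 ≡ 1.
Smallest exponent giving 1 is 2654.

2654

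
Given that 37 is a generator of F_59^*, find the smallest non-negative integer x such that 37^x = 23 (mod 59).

53

Baby-step giant-step with m = ceil(sqrt(58)) = 8.
Baby table (37^j mod 59 for j=0..7):
  0:1  1:37  2:12  3:31  4:26  5:18  6:17  7:39
Giant step factor: 37^(-8) ≡ 35 (mod 59).
Scan 23·35^i mod 59 for i = 0, 1, …:
  i=0: 23   i=1: 38   i=2: 32   i=3: 58
  i=4: 24   i=5: 14   i=6: 18
Match at i=6, j=5: x = 6·8 + 5 = 53.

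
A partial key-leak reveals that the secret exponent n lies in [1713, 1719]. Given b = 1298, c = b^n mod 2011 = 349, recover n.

1714

Compute 1298^1713 mod 2011 = 1830, then multiply by 1298 repeatedly:
  1298^1713=1830  1298^1714=349
Found 349 at exponent 1714.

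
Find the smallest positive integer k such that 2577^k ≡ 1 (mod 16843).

8421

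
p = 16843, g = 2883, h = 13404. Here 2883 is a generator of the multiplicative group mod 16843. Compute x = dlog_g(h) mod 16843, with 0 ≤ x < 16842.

Baby-step giant-step with m = ceil(sqrt(16842)) = 130.
Baby table (2883^j mod 16843 for j=0..129):
  0:1  1:2883  2:8090  3:12758  4:13045  5:15159  6:12655  7:2427
  8:7196  9:12335  10:6232  11:12218  12:5781  13:8896  14:12122  15:15344
  16:7034  17:50  18:9406  19:268  20:14709  21:12216  22:15  23:9559
  24:3449  25:6097  26:10402  27:8426  28:4552  29:2719  30:6882  31:16595
  32:9265  33:14840  34:2500  35:15539  36:13400  37:11201  38:4452  39:750
  40:6346  41:4020  42:1676  43:14810  44:225  45:8641  46:1206  47:7240
  48:4443  49:8489  50:908  51:7099  52:2172  53:13123  54:4231  55:3641
  56:3814  57:14126  58:15727  59:16428  60:16251  61:11250  62:10975  63:9771
  64:8297  65:3191  66:3375  67:11714  68:1247  69:7542  70:16116  71:9434
  72:13620  73:5427  74:15737  75:11572  76:12936  77:4086  78:6681  79:9774
  80:103  81:10618  82:7963  83:320  84:13038  85:11821  86:6554  87:14179
  88:96  89:7280  90:1862  91:12072  92:5938  93:6766  94:2184  95:14033
  96:253  97:5150  98:8767  99:10761  100:16000  101:11866  102:1545  103:7683
  104:1544  105:4800  106:10297  107:8885  108:14095  109:10569  110:1440  111:8142
  112:11087  113:12650  114:4855  115:432  116:15917  117:8379  118:3795  119:9878
  120:13604  121:9828  122:4198  123:9560  124:6332  125:14187  126:6317  127:4628
  128:2868  129:15374
Giant step factor: 2883^(-130) ≡ 13389 (mod 16843).
Scan 13404·13389^i mod 16843 for i = 0, 1, …:
  i=0: 13404   i=1: 3991   i=2: 9503   i=3: 3645
  i=4: 8734   i=5: 15420   i=6: 13729   i=7: 9922
  i=8: 4917   i=9: 11269     …   i=85: 9502
  i=86: 7099
Match at i=86, j=51: x = 86·130 + 51 = 11231.

11231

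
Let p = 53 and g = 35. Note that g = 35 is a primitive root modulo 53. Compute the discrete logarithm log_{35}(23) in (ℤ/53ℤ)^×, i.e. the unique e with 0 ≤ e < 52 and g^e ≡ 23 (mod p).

39

Baby-step giant-step with m = ceil(sqrt(52)) = 8.
Baby table (35^j mod 53 for j=0..7):
  0:1  1:35  2:6  3:51  4:36  5:41  6:4  7:34
Giant step factor: 35^(-8) ≡ 42 (mod 53).
Scan 23·42^i mod 53 for i = 0, 1, …:
  i=0: 23   i=1: 12   i=2: 27   i=3: 21
  i=4: 34
Match at i=4, j=7: e = 4·8 + 7 = 39.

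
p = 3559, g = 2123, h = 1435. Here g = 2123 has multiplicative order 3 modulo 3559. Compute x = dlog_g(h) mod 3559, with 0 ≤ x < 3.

Successive powers of 2123 modulo 3559:
  2123^0=1  2123^1=2123  2123^2=1435
So 2123^2 ≡ 1435 (mod 3559), giving x = 2.

2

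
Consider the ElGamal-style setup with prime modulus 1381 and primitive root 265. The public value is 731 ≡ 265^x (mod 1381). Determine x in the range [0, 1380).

Baby-step giant-step with m = ceil(sqrt(1380)) = 38.
Baby table (265^j mod 1381 for j=0..37):
  0:1  1:265  2:1175  3:650  4:1006  5:57  6:1295  7:687
  8:1144  9:721  10:487  11:622  12:491  13:301  14:1048  15:139
  16:929  17:367  18:585  19:353  20:1018  21:475  22:204  23:201
  24:787  25:24  26:836  27:580  28:409  29:667  30:1368  31:698
  32:1297  33:1217  34:732  35:640  36:1118  37:736
Giant step factor: 265^(-38) ≡ 1039 (mod 1381).
Scan 731·1039^i mod 1381 for i = 0, 1, …:
  i=0: 731   i=1: 1340   i=2: 212   i=3: 689
  i=4: 513   i=5: 1322   i=6: 844   i=7: 1362
  i=8: 974   i=9: 1094     …   i=17: 753
  i=18: 721
Match at i=18, j=9: x = 18·38 + 9 = 693.

693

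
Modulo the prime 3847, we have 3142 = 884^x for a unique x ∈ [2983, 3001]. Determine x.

3001

Compute 884^2983 mod 3847 = 3763, then multiply by 884 repeatedly:
  884^2983=3763  884^2984=2684  884^2985=2904  884^2986=1187  884^2987=2924
  884^2988=3479  884^2989=1683  884^2990=2830  884^2991=1170  884^2992=3284
  884^2993=2418  884^2994=2427  884^2995=2689  884^2996=3477  884^2997=3762
  884^2998=1800  884^2999=2389  884^3000=3720  884^3001=3142
Found 3142 at exponent 3001.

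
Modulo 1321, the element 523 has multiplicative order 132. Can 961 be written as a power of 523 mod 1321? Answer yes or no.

no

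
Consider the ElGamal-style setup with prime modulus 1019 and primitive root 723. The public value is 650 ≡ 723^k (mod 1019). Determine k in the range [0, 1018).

Baby-step giant-step with m = ceil(sqrt(1018)) = 32.
Baby table (723^j mod 1019 for j=0..31):
  0:1  1:723  2:1001  3:233  4:324  5:901  6:282  7:86
  8:19  9:490  10:677  11:351  12:42  13:815  14:263  15:615
  16:361  17:139  18:635  19:555  20:798  21:200  22:921  23:476
  24:745  25:603  26:856  27:355  28:896  29:743  30:176  31:892
Giant step factor: 723^(-32) ≡ 459 (mod 1019).
Scan 650·459^i mod 1019 for i = 0, 1, …:
  i=0: 650   i=1: 802   i=2: 259   i=3: 677
Match at i=3, j=10: k = 3·32 + 10 = 106.

106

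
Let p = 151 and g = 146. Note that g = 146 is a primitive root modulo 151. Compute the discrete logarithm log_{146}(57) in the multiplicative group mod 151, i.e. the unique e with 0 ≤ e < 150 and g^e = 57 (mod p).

33

Baby-step giant-step with m = ceil(sqrt(150)) = 13.
Baby table (146^j mod 151 for j=0..12):
  0:1  1:146  2:25  3:26  4:21  5:46  6:72  7:93
  8:139  9:60  10:2  11:141  12:50
Giant step factor: 146^(-13) ≡ 61 (mod 151).
Scan 57·61^i mod 151 for i = 0, 1, …:
  i=0: 57   i=1: 4   i=2: 93
Match at i=2, j=7: e = 2·13 + 7 = 33.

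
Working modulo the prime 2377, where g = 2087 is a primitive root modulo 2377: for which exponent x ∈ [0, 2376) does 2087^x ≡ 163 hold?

914

Baby-step giant-step with m = ceil(sqrt(2376)) = 49.
Baby table (2087^j mod 2377 for j=0..48):
  0:1  1:2087  2:905  3:1397  4:1337  5:2098  6:92  7:1844
  8:65  9:166  10:1777  11:479  12:1333  13:881  14:1226  15:1010
  16:1848  17:1282  18:1409  19:234  20:1073  21:217  22:1249  23:1471
  24:1270  25:135  26:1259  27:948  28:812  29:2220  30:367  31:535
  32:1732  33:1644  34:1017  35:2195  36:486  37:1680  38:85  39:1497
  40:861  41:2272  42:1926  43:55  44:689  45:2235  46:771  47:2225
  48:1294
Giant step factor: 2087^(-49) ≡ 971 (mod 2377).
Scan 163·971^i mod 2377 for i = 0, 1, …:
  i=0: 163   i=1: 1391   i=2: 525   i=3: 1097
  i=4: 291   i=5: 2075   i=6: 1506   i=7: 471
  i=8: 957   i=9: 2217     …   i=17: 2298
  i=18: 1732
Match at i=18, j=32: x = 18·49 + 32 = 914.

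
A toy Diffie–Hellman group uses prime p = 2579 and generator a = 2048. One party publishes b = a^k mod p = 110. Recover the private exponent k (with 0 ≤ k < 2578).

1128

Baby-step giant-step with m = ceil(sqrt(2578)) = 51.
Baby table (2048^j mod 2579 for j=0..50):
  0:1  1:2048  2:850  3:2554  4:380  5:1961  6:625  7:816
  8:2555  9:2428  10:232  11:600  12:1196  13:1937  14:474  15:1048
  16:576  17:1045  18:2169  19:1074  20:2244  21:2513  22:1519  23:638
  24:1650  25:710  26:2103  27:14  28:303  29:1584  30:2229  31:162
  32:1664  33:1013  34:1108  35:2243  36:465  37:669  38:663  39:1270
  40:1328  41:1478  42:1777  43:327  44:1735  45:1997  46:2141  47:468
  48:1655  49:634  50:1195
Giant step factor: 2048^(-51) ≡ 1092 (mod 2579).
Scan 110·1092^i mod 2579 for i = 0, 1, …:
  i=0: 110   i=1: 1486   i=2: 521   i=3: 1552
  i=4: 381   i=5: 833   i=6: 1828   i=7: 30
  i=8: 1812   i=9: 611     …   i=21: 258
  i=22: 625
Match at i=22, j=6: k = 22·51 + 6 = 1128.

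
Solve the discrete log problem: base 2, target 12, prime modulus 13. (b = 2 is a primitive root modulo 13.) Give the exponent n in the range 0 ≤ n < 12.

6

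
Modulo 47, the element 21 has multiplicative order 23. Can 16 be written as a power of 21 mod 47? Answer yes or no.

yes

16 ∈ ⟨21⟩ iff 16^23 ≡ 1 (mod 47), since |⟨21⟩| = 23.
16^23 mod 47 = 1.
Since 1 = 1, 16 lies in the subgroup.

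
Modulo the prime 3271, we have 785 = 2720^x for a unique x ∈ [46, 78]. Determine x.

Compute 2720^46 mod 3271 = 923, then multiply by 2720 repeatedly:
  2720^46=923  2720^47=1703  2720^48=424  2720^49=1888  2720^50=3161
  2720^51=1732  2720^52=800  2720^53=785
Found 785 at exponent 53.

53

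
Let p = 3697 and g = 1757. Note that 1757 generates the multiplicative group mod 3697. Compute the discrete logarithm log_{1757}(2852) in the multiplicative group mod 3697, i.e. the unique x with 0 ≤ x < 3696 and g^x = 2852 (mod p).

853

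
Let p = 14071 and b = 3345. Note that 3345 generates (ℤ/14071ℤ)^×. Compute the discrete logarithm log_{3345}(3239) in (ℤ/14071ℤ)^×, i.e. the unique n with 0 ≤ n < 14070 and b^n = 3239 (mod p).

Baby-step giant-step with m = ceil(sqrt(14070)) = 119.
Baby table (3345^j mod 14071 for j=0..118):
  0:1  1:3345  2:2580  3:4577  4:817  5:3091  6:11281  7:10594
  8:6152  9:6638  10:72  11:1633  12:2837  13:5911  14:2540  15:11487
  16:10185  17:2934  18:6743  19:13593  20:5184  21:5008  22:7270  23:3462
  24:14028  25:10946  26:1628  27:183  28:7082  29:7797  30:7402  31:8801
  32:2813  33:10057  34:10975  35:136  36:4648  37:13176  38:3348  39:12615
  40:12317  41:477  42:5542  43:6483  44:2224  45:9792  46:11023  47:5915
  48:1849  49:7736  50:351  51:6202  52:5036  53:2433  54:5347  55:1474
  56:5680  57:3750  58:6489  59:8223  60:11201  61:10343  62:10817  63:6324
  64:5067  65:7631  66:901  67:2651  68:2865  69:1074  70:4425  71:13004
  72:4919  73:5056  74:13049  75:663  76:8588  77:7949  78:9286  79:6973
  80:9038  81:7602  82:2393  83:12257  84:10842  85:5523  86:13283  87:9488
  88:7255  89:9571  90:3470  91:12646  92:3444  93:10102  94:6719  95:3668
  96:13619  97:7728  98:1733  99:13704  100:10633  101:9968  102:8761  103:9723
  104:5354  105:10818  106:9669  107:7647  108:12208  109:1718  110:5742  111:75
  112:11668  113:10577  114:5571  115:4991  116:6689  117:1815  118:6574
Giant step factor: 3345^(-119) ≡ 12039 (mod 14071).
Scan 3239·12039^i mod 14071 for i = 0, 1, …:
  i=0: 3239   i=1: 3580   i=2: 147   i=3: 10858
  i=4: 13943   i=5: 6818   i=6: 5759   i=7: 4784
  i=8: 1973   i=9: 1099     …   i=105: 6166
  i=106: 7949
Match at i=106, j=77: n = 106·119 + 77 = 12691.

12691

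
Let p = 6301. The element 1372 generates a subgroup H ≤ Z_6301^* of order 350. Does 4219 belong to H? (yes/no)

yes

4219 ∈ ⟨1372⟩ iff 4219^350 ≡ 1 (mod 6301), since |⟨1372⟩| = 350.
4219^350 mod 6301 = 1.
Since 1 = 1, 4219 lies in the subgroup.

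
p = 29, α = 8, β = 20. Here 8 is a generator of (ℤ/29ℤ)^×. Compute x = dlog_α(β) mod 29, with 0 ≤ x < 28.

Successive powers of 8 modulo 29:
  8^0=1  8^1=8  8^2=6  8^3=19  8^4=7  8^5=27
  8^6=13  8^7=17  8^8=20
So 8^8 ≡ 20 (mod 29), giving x = 8.

8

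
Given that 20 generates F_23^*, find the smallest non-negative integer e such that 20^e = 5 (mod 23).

9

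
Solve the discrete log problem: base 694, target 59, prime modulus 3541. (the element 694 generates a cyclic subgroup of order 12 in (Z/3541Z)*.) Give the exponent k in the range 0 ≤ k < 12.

Successive powers of 694 modulo 3541:
  694^0=1  694^1=694  694^2=60  694^3=2689  694^4=59
So 694^4 ≡ 59 (mod 3541), giving k = 4.

4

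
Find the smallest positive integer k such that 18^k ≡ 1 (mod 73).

18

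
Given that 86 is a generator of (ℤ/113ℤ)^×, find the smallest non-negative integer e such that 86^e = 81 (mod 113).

Baby-step giant-step with m = ceil(sqrt(112)) = 11.
Baby table (86^j mod 113 for j=0..10):
  0:1  1:86  2:51  3:92  4:2  5:59  6:102  7:71
  8:4  9:5  10:91
Giant step factor: 86^(-11) ≡ 39 (mod 113).
Scan 81·39^i mod 113 for i = 0, 1, …:
  i=0: 81   i=1: 108   i=2: 31   i=3: 79
  i=4: 30   i=5: 40   i=6: 91
Match at i=6, j=10: e = 6·11 + 10 = 76.

76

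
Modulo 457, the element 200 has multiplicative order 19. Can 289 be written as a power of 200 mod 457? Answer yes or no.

yes

289 ∈ ⟨200⟩ iff 289^19 ≡ 1 (mod 457), since |⟨200⟩| = 19.
289^19 mod 457 = 1.
Since 1 = 1, 289 lies in the subgroup.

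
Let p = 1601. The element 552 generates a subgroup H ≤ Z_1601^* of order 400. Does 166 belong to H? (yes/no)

166 ∈ ⟨552⟩ iff 166^400 ≡ 1 (mod 1601), since |⟨552⟩| = 400.
166^400 mod 1601 = 1561.
Since 1561 ≠ 1, 166 does not lie in the subgroup.

no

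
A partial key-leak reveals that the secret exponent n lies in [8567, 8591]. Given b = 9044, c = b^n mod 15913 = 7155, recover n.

8579

Compute 9044^8567 mod 15913 = 11931, then multiply by 9044 repeatedly:
  9044^8567=11931  9044^8568=13824  9044^8569=11728  9044^8570=7887  9044^8571=7962
  9044^8572=2003  9044^8573=6138  9044^8574=7528  9044^8575=7418  9044^8576=15097
  9044^8577=3728  9044^8578=12298  9044^8579=7155
Found 7155 at exponent 8579.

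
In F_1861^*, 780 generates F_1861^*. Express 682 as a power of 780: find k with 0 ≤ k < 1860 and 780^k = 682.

1848

Baby-step giant-step with m = ceil(sqrt(1860)) = 44.
Baby table (780^j mod 1861 for j=0..43):
  0:1  1:780  2:1714  3:722  4:1138  5:1804  6:204  7:935
  8:1649  9:269  10:1388  11:1399  12:674  13:918  14:1416  15:907
  16:280  17:663  18:1643  19:1172  20:409  21:789  22:1290  23:1260
  24:192  25:880  26:1552  27:910  28:759  29:222  30:87  31:864
  32:238  33:1401  34:373  35:624  36:999  37:1322  38:166  39:1071
  40:1652  41:748  42:947  43:1704
Giant step factor: 780^(-44) ≡ 300 (mod 1861).
Scan 682·300^i mod 1861 for i = 0, 1, …:
  i=0: 682   i=1: 1751   i=2: 498   i=3: 520
  i=4: 1537   i=5: 1433   i=6: 9   i=7: 839
  i=8: 465   i=9: 1786     …   i=41: 366
  i=42: 1
Match at i=42, j=0: k = 42·44 + 0 = 1848.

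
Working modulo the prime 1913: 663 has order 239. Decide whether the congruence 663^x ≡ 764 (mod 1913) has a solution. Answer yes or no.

764 ∈ ⟨663⟩ iff 764^239 ≡ 1 (mod 1913), since |⟨663⟩| = 239.
764^239 mod 1913 = 1.
Since 1 = 1, 764 lies in the subgroup.

yes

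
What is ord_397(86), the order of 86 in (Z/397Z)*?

The order of 86 must divide p − 1 = 396 = 2^2 · 3^2 · 11.
Divisors: 1, 2, 3, 4, 6, 9, 11, 12, 18, 22, 33, 36, 44, 66, 99, 132, 198, 396.
Check each in increasing order: 86^1 ≡ 86;  86^2 ≡ 250;  86^3 ≡ 62;  86^4 ≡ 171;  86^6 ≡ 271;  86^9 ≡ 128;  86^11 ≡ 240;  86^12 ≡ 393;  86^18 ≡ 107;  86^22 ≡ 35;  86^33 ≡ 63;  86^36 ≡ 333;  86^44 ≡ 34;  86^66 ≡ 396;  86^99 ≡ 334;  86^132 ≡ 1.
Smallest exponent giving 1 is 132.

132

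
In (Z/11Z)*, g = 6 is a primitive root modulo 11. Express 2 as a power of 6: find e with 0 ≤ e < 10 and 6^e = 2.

9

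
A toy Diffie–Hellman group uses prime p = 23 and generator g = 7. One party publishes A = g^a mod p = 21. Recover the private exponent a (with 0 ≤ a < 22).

3

Successive powers of 7 modulo 23:
  7^0=1  7^1=7  7^2=3  7^3=21
So 7^3 ≡ 21 (mod 23), giving a = 3.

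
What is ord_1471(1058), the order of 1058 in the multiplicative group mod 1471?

245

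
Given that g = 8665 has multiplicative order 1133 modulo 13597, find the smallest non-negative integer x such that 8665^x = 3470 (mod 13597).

596

Baby-step giant-step with m = ceil(sqrt(1133)) = 34.
Baby table (8665^j mod 13597 for j=0..33):
  0:1  1:8665  2:13188  3:4832  4:4117  5:8874  6:2175  7:933
  8:7827  9:12716  10:7649  11:6807  12:12466  13:3322  14:281  15:1002
  16:7444  17:11689  18:1132  19:5343  20:12907  21:3830  22:10270  23:10782
  24:1043  25:9187  26:8517  27:8886  28:10976  29:9622  30:11423  31:7732
  32:5361  33:5713
Giant step factor: 8665^(-34) ≡ 9628 (mod 13597).
Scan 3470·9628^i mod 13597 for i = 0, 1, …:
  i=0: 3470   i=1: 1331   i=2: 6494   i=3: 5226
  i=4: 7028   i=5: 6912   i=6: 5018   i=7: 3163
  i=8: 9681   i=9: 1233     …   i=16: 12891
  i=17: 1132
Match at i=17, j=18: x = 17·34 + 18 = 596.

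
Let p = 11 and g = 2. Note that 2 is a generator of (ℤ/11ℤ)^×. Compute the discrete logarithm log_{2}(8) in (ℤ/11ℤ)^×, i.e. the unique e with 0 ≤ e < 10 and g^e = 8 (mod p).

Successive powers of 2 modulo 11:
  2^0=1  2^1=2  2^2=4  2^3=8
So 2^3 ≡ 8 (mod 11), giving e = 3.

3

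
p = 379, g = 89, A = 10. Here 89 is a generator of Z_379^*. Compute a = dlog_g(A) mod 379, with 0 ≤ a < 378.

187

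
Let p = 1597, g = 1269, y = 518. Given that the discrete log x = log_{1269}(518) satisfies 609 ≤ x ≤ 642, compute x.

Compute 1269^609 mod 1597 = 686, then multiply by 1269 repeatedly:
  1269^609=686  1269^610=169  1269^611=463  1269^612=1448  1269^613=962
  1269^614=670  1269^615=626  1269^616=685  1269^617=497  1269^618=1475
  1269^619=91  1269^620=495  1269^621=534  1269^622=518
Found 518 at exponent 622.

622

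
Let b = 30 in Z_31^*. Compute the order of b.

2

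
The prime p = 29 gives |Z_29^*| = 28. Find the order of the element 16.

7

The order of 16 must divide p − 1 = 28 = 2^2 · 7.
Divisors: 1, 2, 4, 7, 14, 28.
Check each in increasing order: 16^1 ≡ 16;  16^2 ≡ 24;  16^4 ≡ 25;  16^7 ≡ 1.
Smallest exponent giving 1 is 7.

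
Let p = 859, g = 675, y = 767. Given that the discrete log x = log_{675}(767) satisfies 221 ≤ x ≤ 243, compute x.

228

Compute 675^221 mod 859 = 630, then multiply by 675 repeatedly:
  675^221=630  675^222=45  675^223=310  675^224=513  675^225=98
  675^226=7  675^227=430  675^228=767
Found 767 at exponent 228.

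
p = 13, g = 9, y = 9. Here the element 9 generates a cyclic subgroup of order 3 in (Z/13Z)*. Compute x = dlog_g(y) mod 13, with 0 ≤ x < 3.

1

Successive powers of 9 modulo 13:
  9^0=1  9^1=9
So 9^1 ≡ 9 (mod 13), giving x = 1.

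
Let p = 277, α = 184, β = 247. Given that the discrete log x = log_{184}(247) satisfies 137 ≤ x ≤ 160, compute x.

Compute 184^137 mod 277 = 140, then multiply by 184 repeatedly:
  184^137=140  184^138=276  184^139=93  184^140=215  184^141=226
  184^142=34  184^143=162  184^144=169  184^145=72  184^146=229
  184^147=32  184^148=71  184^149=45  184^150=247
Found 247 at exponent 150.

150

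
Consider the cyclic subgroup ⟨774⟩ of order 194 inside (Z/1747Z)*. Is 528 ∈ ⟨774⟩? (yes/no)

yes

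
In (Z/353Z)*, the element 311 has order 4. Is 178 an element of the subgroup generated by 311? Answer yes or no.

178 ∈ ⟨311⟩ iff 178^4 ≡ 1 (mod 353), since |⟨311⟩| = 4.
178^4 mod 353 = 336.
Since 336 ≠ 1, 178 does not lie in the subgroup.

no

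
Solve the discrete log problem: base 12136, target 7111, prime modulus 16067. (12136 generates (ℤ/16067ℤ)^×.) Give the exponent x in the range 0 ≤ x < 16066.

1763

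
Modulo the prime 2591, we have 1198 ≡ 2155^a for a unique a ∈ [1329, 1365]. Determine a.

1341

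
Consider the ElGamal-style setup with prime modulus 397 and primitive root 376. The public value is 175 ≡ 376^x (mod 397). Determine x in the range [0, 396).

163

Baby-step giant-step with m = ceil(sqrt(396)) = 20.
Baby table (376^j mod 397 for j=0..19):
  0:1  1:376  2:44  3:267  4:348  5:235  6:226  7:18
  8:19  9:395  10:42  11:309  12:260  13:98  14:324  15:342
  16:361  17:359  18:4  19:313
Giant step factor: 376^(-20) ≡ 97 (mod 397).
Scan 175·97^i mod 397 for i = 0, 1, …:
  i=0: 175   i=1: 301   i=2: 216   i=3: 308
  i=4: 101   i=5: 269   i=6: 288   i=7: 146
  i=8: 267
Match at i=8, j=3: x = 8·20 + 3 = 163.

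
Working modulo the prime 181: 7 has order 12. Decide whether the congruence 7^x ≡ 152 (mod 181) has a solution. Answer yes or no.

152 ∈ ⟨7⟩ iff 152^12 ≡ 1 (mod 181), since |⟨7⟩| = 12.
152^12 mod 181 = 59.
Since 59 ≠ 1, 152 does not lie in the subgroup.

no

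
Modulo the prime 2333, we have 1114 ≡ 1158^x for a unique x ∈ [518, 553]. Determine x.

Compute 1158^518 mod 2333 = 849, then multiply by 1158 repeatedly:
  1158^518=849  1158^519=949  1158^520=99  1158^521=325  1158^522=737
  1158^523=1901  1158^524=1339  1158^525=1450  1158^526=1673  1158^527=944
  1158^528=1308  1158^529=547  1158^530=1183  1158^531=443  1158^532=2067
  1158^533=2261  1158^534=612  1158^535=1797  1158^536=2223  1158^537=935
  1158^538=218  1158^539=480  1158^540=586  1158^541=2018  1158^542=1511
  1158^543=2321  1158^544=102  1158^545=1466  1158^546=1537  1158^547=2100
  1158^548=814  1158^549=80  1158^550=1653  1158^551=1114
Found 1114 at exponent 551.

551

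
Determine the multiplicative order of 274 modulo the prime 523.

522

The order of 274 must divide p − 1 = 522 = 2 · 3^2 · 29.
Divisors: 1, 2, 3, 6, 9, 18, 29, 58, 87, 174, 261, 522.
Check each in increasing order: 274^1 ≡ 274;  274^2 ≡ 287;  274^3 ≡ 188;  274^6 ≡ 303;  274^9 ≡ 480;  274^18 ≡ 280;  274^29 ≡ 504;  274^58 ≡ 361;  274^87 ≡ 463;  274^174 ≡ 462;  274^261 ≡ 522;  274^522 ≡ 1.
Smallest exponent giving 1 is 522.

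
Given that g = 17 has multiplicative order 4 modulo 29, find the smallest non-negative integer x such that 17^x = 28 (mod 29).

Successive powers of 17 modulo 29:
  17^0=1  17^1=17  17^2=28
So 17^2 ≡ 28 (mod 29), giving x = 2.

2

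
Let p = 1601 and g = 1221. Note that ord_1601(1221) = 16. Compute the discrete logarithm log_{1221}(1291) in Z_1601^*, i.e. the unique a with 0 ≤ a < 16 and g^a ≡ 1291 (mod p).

10

Successive powers of 1221 modulo 1601:
  1221^0=1  1221^1=1221  1221^2=310  1221^3=674  1221^4=40  1221^5=810
  1221^6=1193  1221^7=1344  1221^8=1600  1221^9=380  1221^10=1291
So 1221^10 ≡ 1291 (mod 1601), giving a = 10.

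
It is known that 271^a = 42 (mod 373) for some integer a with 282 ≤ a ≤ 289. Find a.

283

Compute 271^282 mod 373 = 219, then multiply by 271 repeatedly:
  271^282=219  271^283=42
Found 42 at exponent 283.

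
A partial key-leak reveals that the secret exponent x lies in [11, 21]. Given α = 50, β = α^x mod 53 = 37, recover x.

14

Compute 50^11 mod 53 = 32, then multiply by 50 repeatedly:
  50^11=32  50^12=10  50^13=23  50^14=37
Found 37 at exponent 14.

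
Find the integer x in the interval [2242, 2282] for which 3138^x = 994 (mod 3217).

2243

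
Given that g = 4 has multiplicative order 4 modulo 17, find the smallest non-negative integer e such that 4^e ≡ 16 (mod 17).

2

Successive powers of 4 modulo 17:
  4^0=1  4^1=4  4^2=16
So 4^2 ≡ 16 (mod 17), giving e = 2.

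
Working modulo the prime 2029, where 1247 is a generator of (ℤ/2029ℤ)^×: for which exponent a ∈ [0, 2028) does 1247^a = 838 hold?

1912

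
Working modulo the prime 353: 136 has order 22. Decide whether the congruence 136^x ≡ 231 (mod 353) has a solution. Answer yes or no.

yes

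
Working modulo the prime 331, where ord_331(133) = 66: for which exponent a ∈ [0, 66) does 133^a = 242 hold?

25

Successive powers of 133 modulo 331:
  133^0=1  133^1=133  133^2=146  133^3=220  133^4=132  133^5=13
  133^6=74  133^7=243  133^8=212  133^9=61  133^10=169  133^11=300
  133^12=180  133^13=108  133^14=131  133^15=211  133^16=259  133^17=23
  133^18=80  133^19=48  133^20=95  133^21=57  133^22=299  133^23=47
  133^24=293  133^25=242
So 133^25 ≡ 242 (mod 331), giving a = 25.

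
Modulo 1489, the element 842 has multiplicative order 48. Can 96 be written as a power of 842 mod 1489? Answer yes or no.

no

96 ∈ ⟨842⟩ iff 96^48 ≡ 1 (mod 1489), since |⟨842⟩| = 48.
96^48 mod 1489 = 1401.
Since 1401 ≠ 1, 96 does not lie in the subgroup.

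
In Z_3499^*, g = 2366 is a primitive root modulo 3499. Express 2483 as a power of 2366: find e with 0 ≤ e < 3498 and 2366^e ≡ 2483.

1303

Baby-step giant-step with m = ceil(sqrt(3498)) = 60.
Baby table (2366^j mod 3499 for j=0..59):
  0:1  1:2366  2:3055  3:2695  4:1192  5:78  6:2600  7:358
  8:270  9:2002  10:2585  11:3357  12:3431  13:66  14:2200  15:2187
  16:2920  17:1694  18:1649  19:149  20:2634  21:325  22:2669  23:2658
  24:1125  25:2510  26:857  27:1741  28:883  29:275  30:3335  31:365
  32:2836  33:2393  34:456  35:1204  36:478  37:771  38:1207  39:578
  40:2938  41:2294  42:655  43:3172  44:3096  45:1729  46:483  47:2104
  48:2486  49:57  50:1900  51:2684  52:3158  53:1463  54:947  55:1242
  56:2911  57:1394  58:2146  59:387
Giant step factor: 2366^(-60) ≡ 597 (mod 3499).
Scan 2483·597^i mod 3499 for i = 0, 1, …:
  i=0: 2483   i=1: 2274   i=2: 3465   i=3: 696
  i=4: 2630   i=5: 2558   i=6: 1562   i=7: 1780
  i=8: 2463   i=9: 831     …   i=20: 1494
  i=21: 3172
Match at i=21, j=43: e = 21·60 + 43 = 1303.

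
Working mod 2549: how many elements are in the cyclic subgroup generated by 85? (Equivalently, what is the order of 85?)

1274

The order of 85 must divide p − 1 = 2548 = 2^2 · 7^2 · 13.
Divisors: 1, 2, 4, 7, 13, 14, 26, 28, 49, 52, 91, 98, 182, 196, 364, 637, 1274, 2548.
Check each in increasing order: 85^1 ≡ 85;  85^2 ≡ 2127;  85^4 ≡ 2203;  85^7 ≡ 2488;  85^13 ≡ 2023;  85^14 ≡ 1172;  85^26 ≡ 1384;  85^28 ≡ 2222;  85^49 ≡ 1005;  85^52 ≡ 1157;  85^91 ≡ 1327;  85^98 ≡ 621;  85^182 ≡ 2119;  85^196 ≡ 742;  85^364 ≡ 1372;  85^637 ≡ 2548;  85^1274 ≡ 1.
Smallest exponent giving 1 is 1274.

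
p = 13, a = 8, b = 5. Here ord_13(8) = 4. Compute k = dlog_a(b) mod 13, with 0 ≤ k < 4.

Successive powers of 8 modulo 13:
  8^0=1  8^1=8  8^2=12  8^3=5
So 8^3 ≡ 5 (mod 13), giving k = 3.

3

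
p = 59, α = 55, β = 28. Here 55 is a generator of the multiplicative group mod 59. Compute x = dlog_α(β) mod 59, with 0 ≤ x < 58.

Baby-step giant-step with m = ceil(sqrt(58)) = 8.
Baby table (55^j mod 59 for j=0..7):
  0:1  1:55  2:16  3:54  4:20  5:38  6:25  7:18
Giant step factor: 55^(-8) ≡ 9 (mod 59).
Scan 28·9^i mod 59 for i = 0, 1, …:
  i=0: 28   i=1: 16
Match at i=1, j=2: x = 1·8 + 2 = 10.

10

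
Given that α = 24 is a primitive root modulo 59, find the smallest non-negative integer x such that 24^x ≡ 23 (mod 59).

55

Baby-step giant-step with m = ceil(sqrt(58)) = 8.
Baby table (24^j mod 59 for j=0..7):
  0:1  1:24  2:45  3:18  4:19  5:43  6:29  7:47
Giant step factor: 24^(-8) ≡ 17 (mod 59).
Scan 23·17^i mod 59 for i = 0, 1, …:
  i=0: 23   i=1: 37   i=2: 39   i=3: 14
  i=4: 2   i=5: 34   i=6: 47
Match at i=6, j=7: x = 6·8 + 7 = 55.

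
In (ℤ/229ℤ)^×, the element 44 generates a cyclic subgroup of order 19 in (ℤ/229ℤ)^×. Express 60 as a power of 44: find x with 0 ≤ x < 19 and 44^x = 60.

14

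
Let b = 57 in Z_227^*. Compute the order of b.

113

The order of 57 must divide p − 1 = 226 = 2 · 113.
Divisors: 1, 2, 113, 226.
Check each in increasing order: 57^1 ≡ 57;  57^2 ≡ 71;  57^113 ≡ 1.
Smallest exponent giving 1 is 113.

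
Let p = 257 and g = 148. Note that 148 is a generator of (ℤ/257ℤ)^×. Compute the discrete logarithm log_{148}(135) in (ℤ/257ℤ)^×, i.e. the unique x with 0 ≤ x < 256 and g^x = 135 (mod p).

Successive powers of 148 modulo 257:
  148^0=1  148^1=148  148^2=59  148^3=251  148^4=140  148^5=160
  148^6=36  148^7=188  148^8=68  148^9=41  148^10=157  148^11=106
  148^12=11  148^13=86  148^14=135
So 148^14 ≡ 135 (mod 257), giving x = 14.

14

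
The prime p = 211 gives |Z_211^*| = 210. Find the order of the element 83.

15

The order of 83 must divide p − 1 = 210 = 2 · 3 · 5 · 7.
Divisors: 1, 2, 3, 5, 6, 7, 10, 14, 15, 21, 30, 35, 42, 70, 105, 210.
Check each in increasing order: 83^1 ≡ 83;  83^2 ≡ 137;  83^3 ≡ 188;  83^5 ≡ 14;  83^6 ≡ 107;  83^7 ≡ 19;  83^10 ≡ 196;  83^14 ≡ 150;  83^15 ≡ 1.
Smallest exponent giving 1 is 15.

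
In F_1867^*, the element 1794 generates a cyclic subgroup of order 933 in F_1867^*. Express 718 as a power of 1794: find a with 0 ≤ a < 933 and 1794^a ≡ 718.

287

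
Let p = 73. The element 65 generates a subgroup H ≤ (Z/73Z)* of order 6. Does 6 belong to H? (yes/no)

no

⟨65⟩ has order 6; its elements mod 73 are {1, 8, 9, 64, 65, 72}.
6 is not in this set.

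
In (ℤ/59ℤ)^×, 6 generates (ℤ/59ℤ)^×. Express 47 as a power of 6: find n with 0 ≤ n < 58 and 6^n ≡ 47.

Successive powers of 6 modulo 59:
  6^0=1  6^1=6  6^2=36  6^3=39  6^4=57  6^5=47
So 6^5 ≡ 47 (mod 59), giving n = 5.

5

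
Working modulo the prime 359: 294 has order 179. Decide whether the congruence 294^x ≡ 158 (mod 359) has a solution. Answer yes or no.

yes

158 ∈ ⟨294⟩ iff 158^179 ≡ 1 (mod 359), since |⟨294⟩| = 179.
158^179 mod 359 = 1.
Since 1 = 1, 158 lies in the subgroup.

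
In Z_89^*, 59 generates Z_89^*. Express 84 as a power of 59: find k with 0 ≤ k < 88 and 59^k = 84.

62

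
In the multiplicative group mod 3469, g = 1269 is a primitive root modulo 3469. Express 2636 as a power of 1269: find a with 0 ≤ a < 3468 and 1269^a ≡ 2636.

Baby-step giant-step with m = ceil(sqrt(3468)) = 59.
Baby table (1269^j mod 3469 for j=0..58):
  0:1  1:1269  2:745  3:1837  4:3454  5:1779  6:2701  7:197
  8:225  9:1067  10:1113  11:514  12:94  13:1340  14:650  15:2697
  16:2059  17:714  18:657  19:1173  20:336  21:3166  22:552  23:3219
  24:1898  25:1076  26:2127  27:281  28:2751  29:1205  30:2785  31:2723
  32:363  33:2739  34:3322  35:783  36:1493  37:543  38:2205  39:2131
  40:1888  41:2262  42:1615  43:2725  44:2901  45:760  46:58  47:753
  48:1582  49:2476  50:2599  51:2581  52:553  53:1019  54:2643  55:2913
  56:2112  57:2060  58:1983
Giant step factor: 1269^(-59) ≡ 2650 (mod 3469).
Scan 2636·2650^i mod 3469 for i = 0, 1, …:
  i=0: 2636   i=1: 2303   i=2: 979   i=3: 3007
  i=4: 257   i=5: 1126   i=6: 560   i=7: 2737
  i=8: 2840   i=9: 1739     …   i=39: 1379
  i=40: 1493
Match at i=40, j=36: a = 40·59 + 36 = 2396.

2396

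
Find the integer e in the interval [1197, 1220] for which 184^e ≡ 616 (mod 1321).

1197

Compute 184^1197 mod 1321 = 616, then multiply by 184 repeatedly:
  184^1197=616
Found 616 at exponent 1197.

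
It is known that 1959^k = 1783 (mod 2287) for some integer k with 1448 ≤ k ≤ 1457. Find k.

1451

Compute 1959^1448 mod 2287 = 943, then multiply by 1959 repeatedly:
  1959^1448=943  1959^1449=1728  1959^1450=392  1959^1451=1783
Found 1783 at exponent 1451.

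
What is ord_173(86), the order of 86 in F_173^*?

The order of 86 must divide p − 1 = 172 = 2^2 · 43.
Divisors: 1, 2, 4, 43, 86, 172.
Check each in increasing order: 86^1 ≡ 86;  86^2 ≡ 130;  86^4 ≡ 119;  86^43 ≡ 80;  86^86 ≡ 172;  86^172 ≡ 1.
Smallest exponent giving 1 is 172.

172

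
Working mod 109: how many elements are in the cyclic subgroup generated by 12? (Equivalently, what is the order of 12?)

The order of 12 must divide p − 1 = 108 = 2^2 · 3^3.
Divisors: 1, 2, 3, 4, 6, 9, 12, 18, 27, 36, 54, 108.
Check each in increasing order: 12^1 ≡ 12;  12^2 ≡ 35;  12^3 ≡ 93;  12^4 ≡ 26;  12^6 ≡ 38;  12^9 ≡ 46;  12^12 ≡ 27;  12^18 ≡ 45;  12^27 ≡ 108;  12^36 ≡ 63;  12^54 ≡ 1.
Smallest exponent giving 1 is 54.

54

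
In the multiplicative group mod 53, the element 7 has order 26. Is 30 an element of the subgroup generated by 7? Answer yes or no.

no

30 ∈ ⟨7⟩ iff 30^26 ≡ 1 (mod 53), since |⟨7⟩| = 26.
30^26 mod 53 = 52.
Since 52 ≠ 1, 30 does not lie in the subgroup.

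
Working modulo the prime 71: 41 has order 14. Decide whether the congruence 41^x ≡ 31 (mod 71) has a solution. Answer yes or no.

31 ∈ ⟨41⟩ iff 31^14 ≡ 1 (mod 71), since |⟨41⟩| = 14.
31^14 mod 71 = 54.
Since 54 ≠ 1, 31 does not lie in the subgroup.

no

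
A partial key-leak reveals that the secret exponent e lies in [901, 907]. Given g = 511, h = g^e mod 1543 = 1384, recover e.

902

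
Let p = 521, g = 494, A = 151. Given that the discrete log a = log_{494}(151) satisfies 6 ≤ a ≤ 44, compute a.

14

Compute 494^6 mod 521 = 200, then multiply by 494 repeatedly:
  494^6=200  494^7=331  494^8=441  494^9=76  494^10=32
  494^11=178  494^12=404  494^13=33  494^14=151
Found 151 at exponent 14.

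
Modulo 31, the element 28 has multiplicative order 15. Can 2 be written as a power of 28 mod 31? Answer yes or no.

yes

⟨28⟩ has order 15; its elements mod 31 are {1, 2, 4, 5, 7, 8, 9, 10, 14, 16, 18, 19, 20, 25, 28}.
2 is in this set.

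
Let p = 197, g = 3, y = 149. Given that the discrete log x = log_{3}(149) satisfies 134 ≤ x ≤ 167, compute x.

151

Compute 3^134 mod 197 = 7, then multiply by 3 repeatedly:
  3^134=7  3^135=21  3^136=63  3^137=189  3^138=173
  3^139=125  3^140=178  3^141=140  3^142=26  3^143=78
  3^144=37  3^145=111  3^146=136  3^147=14  3^148=42
  3^149=126  3^150=181  3^151=149
Found 149 at exponent 151.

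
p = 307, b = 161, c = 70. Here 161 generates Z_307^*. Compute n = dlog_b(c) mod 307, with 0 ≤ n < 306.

120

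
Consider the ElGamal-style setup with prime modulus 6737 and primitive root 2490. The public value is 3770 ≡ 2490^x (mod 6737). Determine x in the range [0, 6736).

1771

Baby-step giant-step with m = ceil(sqrt(6736)) = 83.
Baby table (2490^j mod 6737 for j=0..82):
  0:1  1:2490  2:2060  3:2543  4:6027  5:3931  6:6066  7:6723
  8:5562  9:4845  10:4820  11:3203  12:5599  13:2657  14:196  15:2976
  16:6277  17:6627  18:2317  19:2458  20:3224  21:3993  22:5495  23:6440
  24:1540  25:1247  26:6010  27:2023  28:4731  29:3914  30:4158  31:5388
  32:2753  33:3441  34:5363  35:1136  36:5837  37:2421  38:5412  39:1880
  40:5722  41:5762  42:4307  43:5863  44:6528  45:5076  46:628  47:736
  48:176  49:335  50:5499  51:2926  52:3043  53:4682  54:3170  55:4273
  56:2047  57:3858  58:6195  59:4557  60:1822  61:2779  62:811  63:5027
  64:6621  65:851  66:3572  67:1440  68:1516  69:2120  70:3729  71:1624
  72:1560  73:3888  74:51  75:5724  76:4005  77:1690  78:4212  79:5108
  80:6201  81:6023  82:708
Giant step factor: 2490^(-83) ≡ 6455 (mod 6737).
Scan 3770·6455^i mod 6737 for i = 0, 1, …:
  i=0: 3770   i=1: 1306   i=2: 2243   i=3: 752
  i=4: 3520   i=5: 4436   i=6: 2130   i=7: 5670
  i=8: 4466   i=9: 407     …   i=20: 2205
  i=21: 4731
Match at i=21, j=28: x = 21·83 + 28 = 1771.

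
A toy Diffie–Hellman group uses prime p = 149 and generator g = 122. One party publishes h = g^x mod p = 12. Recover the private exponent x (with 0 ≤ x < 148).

Baby-step giant-step with m = ceil(sqrt(148)) = 13.
Baby table (122^j mod 149 for j=0..12):
  0:1  1:122  2:133  3:134  4:107  5:91  6:76  7:34
  8:125  9:52  10:86  11:62  12:114
Giant step factor: 122^(-13) ≡ 38 (mod 149).
Scan 12·38^i mod 149 for i = 0, 1, …:
  i=0: 12   i=1: 9   i=2: 44   i=3: 33
  i=4: 62
Match at i=4, j=11: x = 4·13 + 11 = 63.

63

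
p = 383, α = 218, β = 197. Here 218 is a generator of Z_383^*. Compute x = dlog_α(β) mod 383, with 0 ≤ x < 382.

Baby-step giant-step with m = ceil(sqrt(382)) = 20.
Baby table (218^j mod 383 for j=0..19):
  0:1  1:218  2:32  3:82  4:258  5:326  6:213  7:91
  8:305  9:231  10:185  11:115  12:175  13:233  14:238  15:179
  16:339  17:366  18:124  19:222
Giant step factor: 218^(-20) ≡ 136 (mod 383).
Scan 197·136^i mod 383 for i = 0, 1, …:
  i=0: 197   i=1: 365   i=2: 233
Match at i=2, j=13: x = 2·20 + 13 = 53.

53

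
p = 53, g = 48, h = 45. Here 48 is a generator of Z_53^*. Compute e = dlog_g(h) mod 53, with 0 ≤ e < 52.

41

Baby-step giant-step with m = ceil(sqrt(52)) = 8.
Baby table (48^j mod 53 for j=0..7):
  0:1  1:48  2:25  3:34  4:42  5:2  6:43  7:50
Giant step factor: 48^(-8) ≡ 46 (mod 53).
Scan 45·46^i mod 53 for i = 0, 1, …:
  i=0: 45   i=1: 3   i=2: 32   i=3: 41
  i=4: 31   i=5: 48
Match at i=5, j=1: e = 5·8 + 1 = 41.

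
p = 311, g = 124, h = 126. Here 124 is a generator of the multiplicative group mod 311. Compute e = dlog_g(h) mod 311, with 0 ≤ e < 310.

Baby-step giant-step with m = ceil(sqrt(310)) = 18.
Baby table (124^j mod 311 for j=0..17):
  0:1  1:124  2:137  3:194  4:109  5:143  6:5  7:309
  8:63  9:37  10:234  11:93  12:25  13:301  14:4  15:185
  16:237  17:154
Giant step factor: 124^(-18) ≡ 209 (mod 311).
Scan 126·209^i mod 311 for i = 0, 1, …:
  i=0: 126   i=1: 210   i=2: 39   i=3: 65
  i=4: 212   i=5: 146   i=6: 36   i=7: 60
  i=8: 100   i=9: 63
Match at i=9, j=8: e = 9·18 + 8 = 170.

170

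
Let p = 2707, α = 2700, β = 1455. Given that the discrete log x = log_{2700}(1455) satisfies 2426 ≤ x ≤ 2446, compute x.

Compute 2700^2426 mod 2707 = 590, then multiply by 2700 repeatedly:
  2700^2426=590  2700^2427=1284  2700^2428=1840  2700^2429=655  2700^2430=829
  2700^2431=2318  2700^2432=16  2700^2433=2595  2700^2434=784  2700^2435=2633
  2700^2436=518  2700^2437=1788  2700^2438=1019  2700^2439=988  2700^2440=1205
  2700^2441=2393  2700^2442=2198  2700^2443=856  2700^2444=2129  2700^2445=1339
  2700^2446=1455
Found 1455 at exponent 2446.

2446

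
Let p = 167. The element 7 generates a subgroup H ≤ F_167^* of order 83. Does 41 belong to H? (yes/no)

41 ∈ ⟨7⟩ iff 41^83 ≡ 1 (mod 167), since |⟨7⟩| = 83.
41^83 mod 167 = 166.
Since 166 ≠ 1, 41 does not lie in the subgroup.

no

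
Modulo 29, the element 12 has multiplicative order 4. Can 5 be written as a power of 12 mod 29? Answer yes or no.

⟨12⟩ has order 4; its elements mod 29 are {1, 12, 17, 28}.
5 is not in this set.

no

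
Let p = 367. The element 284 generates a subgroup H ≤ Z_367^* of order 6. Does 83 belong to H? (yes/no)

yes

83 ∈ ⟨284⟩ iff 83^6 ≡ 1 (mod 367), since |⟨284⟩| = 6.
83^6 mod 367 = 1.
Since 1 = 1, 83 lies in the subgroup.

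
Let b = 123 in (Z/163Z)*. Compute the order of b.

18

The order of 123 must divide p − 1 = 162 = 2 · 3^4.
Divisors: 1, 2, 3, 6, 9, 18, 27, 54, 81, 162.
Check each in increasing order: 123^1 ≡ 123;  123^2 ≡ 133;  123^3 ≡ 59;  123^6 ≡ 58;  123^9 ≡ 162;  123^18 ≡ 1.
Smallest exponent giving 1 is 18.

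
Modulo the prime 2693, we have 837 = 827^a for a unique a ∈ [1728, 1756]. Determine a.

1738

Compute 827^1728 mod 2693 = 1444, then multiply by 827 repeatedly:
  827^1728=1444  827^1729=1189  827^1730=358  827^1731=2529  827^1732=1715
  827^1733=1787  827^1734=2085  827^1735=775  827^1736=2684  827^1737=636
  827^1738=837
Found 837 at exponent 1738.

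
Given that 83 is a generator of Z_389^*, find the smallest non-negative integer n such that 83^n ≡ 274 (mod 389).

Baby-step giant-step with m = ceil(sqrt(388)) = 20.
Baby table (83^j mod 389 for j=0..19):
  0:1  1:83  2:276  3:346  4:321  5:191  6:293  7:201
  8:345  9:238  10:304  11:336  12:269  13:154  14:334  15:103
  16:380  17:31  18:239  19:387
Giant step factor: 83^(-20) ≡ 157 (mod 389).
Scan 274·157^i mod 389 for i = 0, 1, …:
  i=0: 274   i=1: 228   i=2: 8   i=3: 89
  i=4: 358   i=5: 190   i=6: 266   i=7: 139
  i=8: 39   i=9: 288     …   i=13: 240
  i=14: 336
Match at i=14, j=11: n = 14·20 + 11 = 291.

291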